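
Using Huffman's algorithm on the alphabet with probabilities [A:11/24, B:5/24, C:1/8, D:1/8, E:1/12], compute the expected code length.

Huffman tree construction:
Combine smallest probabilities repeatedly
Resulting codes:
  A: 0 (length 1)
  B: 111 (length 3)
  C: 101 (length 3)
  D: 110 (length 3)
  E: 100 (length 3)
Average length = Σ p(s) × length(s) = 2.0833 bits


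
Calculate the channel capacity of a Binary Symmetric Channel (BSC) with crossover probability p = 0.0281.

For BSC with error probability p:
C = 1 - H(p) where H(p) is binary entropy
H(0.0281) = -0.0281 × log₂(0.0281) - 0.9719 × log₂(0.9719)
H(p) = 0.1848
C = 1 - 0.1848 = 0.8152 bits/use


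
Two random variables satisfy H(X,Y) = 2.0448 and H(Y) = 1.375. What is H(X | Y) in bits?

Chain rule: H(X,Y) = H(X|Y) + H(Y)
H(X|Y) = H(X,Y) - H(Y) = 2.0448 - 1.375 = 0.6698 bits


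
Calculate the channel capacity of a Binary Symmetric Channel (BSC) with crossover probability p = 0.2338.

For BSC with error probability p:
C = 1 - H(p) where H(p) is binary entropy
H(0.2338) = -0.2338 × log₂(0.2338) - 0.7662 × log₂(0.7662)
H(p) = 0.7846
C = 1 - 0.7846 = 0.2154 bits/use


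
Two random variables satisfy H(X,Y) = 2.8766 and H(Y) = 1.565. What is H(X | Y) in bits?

Chain rule: H(X,Y) = H(X|Y) + H(Y)
H(X|Y) = H(X,Y) - H(Y) = 2.8766 - 1.565 = 1.3116 bits


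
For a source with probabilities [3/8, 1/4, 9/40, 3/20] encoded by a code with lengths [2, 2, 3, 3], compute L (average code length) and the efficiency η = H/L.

Average length L = Σ p_i × l_i = 2.3750 bits
Entropy H = 1.9254 bits
Efficiency η = H/L × 100% = 81.07%


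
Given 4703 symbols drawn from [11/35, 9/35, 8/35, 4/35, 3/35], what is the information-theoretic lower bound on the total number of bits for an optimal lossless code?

Entropy H = 2.1768 bits/symbol
Minimum bits = H × n = 2.1768 × 4703
= 10237.35 bits


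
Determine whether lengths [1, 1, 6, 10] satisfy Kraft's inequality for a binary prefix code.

Kraft inequality: Σ 2^(-l_i) ≤ 1 for prefix-free code
Calculating: 2^(-1) + 2^(-1) + 2^(-6) + 2^(-10)
= 0.5 + 0.5 + 0.015625 + 0.0009765625
= 1.0166
Since 1.0166 > 1, prefix-free code does not exist


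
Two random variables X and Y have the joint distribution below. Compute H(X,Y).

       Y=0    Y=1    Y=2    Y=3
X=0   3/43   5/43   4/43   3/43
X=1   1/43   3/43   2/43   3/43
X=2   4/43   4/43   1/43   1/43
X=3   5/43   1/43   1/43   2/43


H(X,Y) = -Σ p(x,y) log₂ p(x,y)
  p(0,0)=3/43: -0.0698 × log₂(0.0698) = 0.2680
  p(0,1)=5/43: -0.1163 × log₂(0.1163) = 0.3610
  p(0,2)=4/43: -0.0930 × log₂(0.0930) = 0.3187
  p(0,3)=3/43: -0.0698 × log₂(0.0698) = 0.2680
  p(1,0)=1/43: -0.0233 × log₂(0.0233) = 0.1262
  p(1,1)=3/43: -0.0698 × log₂(0.0698) = 0.2680
  p(1,2)=2/43: -0.0465 × log₂(0.0465) = 0.2059
  p(1,3)=3/43: -0.0698 × log₂(0.0698) = 0.2680
  p(2,0)=4/43: -0.0930 × log₂(0.0930) = 0.3187
  p(2,1)=4/43: -0.0930 × log₂(0.0930) = 0.3187
  p(2,2)=1/43: -0.0233 × log₂(0.0233) = 0.1262
  p(2,3)=1/43: -0.0233 × log₂(0.0233) = 0.1262
  p(3,0)=5/43: -0.1163 × log₂(0.1163) = 0.3610
  p(3,1)=1/43: -0.0233 × log₂(0.0233) = 0.1262
  p(3,2)=1/43: -0.0233 × log₂(0.0233) = 0.1262
  p(3,3)=2/43: -0.0465 × log₂(0.0465) = 0.2059
H(X,Y) = 3.7928 bits


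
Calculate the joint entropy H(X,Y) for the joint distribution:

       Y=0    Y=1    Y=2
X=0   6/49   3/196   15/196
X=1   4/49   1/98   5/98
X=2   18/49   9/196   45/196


H(X,Y) = -Σ p(x,y) log₂ p(x,y)
  p(0,0)=6/49: -0.1224 × log₂(0.1224) = 0.3710
  p(0,1)=3/196: -0.0153 × log₂(0.0153) = 0.0923
  p(0,2)=15/196: -0.0765 × log₂(0.0765) = 0.2838
  p(1,0)=4/49: -0.0816 × log₂(0.0816) = 0.2951
  p(1,1)=1/98: -0.0102 × log₂(0.0102) = 0.0675
  p(1,2)=5/98: -0.0510 × log₂(0.0510) = 0.2190
  p(2,0)=18/49: -0.3673 × log₂(0.3673) = 0.5307
  p(2,1)=9/196: -0.0459 × log₂(0.0459) = 0.2041
  p(2,2)=45/196: -0.2296 × log₂(0.2296) = 0.4874
H(X,Y) = 2.5509 bits


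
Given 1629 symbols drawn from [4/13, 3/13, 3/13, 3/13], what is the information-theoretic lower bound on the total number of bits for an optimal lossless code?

Entropy H = 1.9878 bits/symbol
Minimum bits = H × n = 1.9878 × 1629
= 3238.08 bits


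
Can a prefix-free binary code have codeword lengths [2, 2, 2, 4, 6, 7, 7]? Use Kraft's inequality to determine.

Kraft inequality: Σ 2^(-l_i) ≤ 1 for prefix-free code
Calculating: 2^(-2) + 2^(-2) + 2^(-2) + 2^(-4) + 2^(-6) + 2^(-7) + 2^(-7)
= 0.25 + 0.25 + 0.25 + 0.0625 + 0.015625 + 0.0078125 + 0.0078125
= 0.8438
Since 0.8438 ≤ 1, prefix-free code exists


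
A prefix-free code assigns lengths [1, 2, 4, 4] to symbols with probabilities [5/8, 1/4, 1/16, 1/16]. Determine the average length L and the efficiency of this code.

Average length L = Σ p_i × l_i = 1.6250 bits
Entropy H = 1.4238 bits
Efficiency η = H/L × 100% = 87.62%


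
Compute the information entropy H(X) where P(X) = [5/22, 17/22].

H(X) = -Σ p(x) log₂ p(x)
  -5/22 × log₂(5/22) = 0.4858
  -17/22 × log₂(17/22) = 0.2874
H(X) = 0.7732 bits


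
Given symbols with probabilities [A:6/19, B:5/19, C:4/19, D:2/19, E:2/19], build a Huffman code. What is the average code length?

Huffman tree construction:
Combine smallest probabilities repeatedly
Resulting codes:
  A: 11 (length 2)
  B: 10 (length 2)
  C: 00 (length 2)
  D: 010 (length 3)
  E: 011 (length 3)
Average length = Σ p(s) × length(s) = 2.2105 bits


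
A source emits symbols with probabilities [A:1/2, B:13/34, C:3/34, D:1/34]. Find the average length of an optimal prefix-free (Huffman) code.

Huffman tree construction:
Combine smallest probabilities repeatedly
Resulting codes:
  A: 0 (length 1)
  B: 11 (length 2)
  C: 101 (length 3)
  D: 100 (length 3)
Average length = Σ p(s) × length(s) = 1.6176 bits


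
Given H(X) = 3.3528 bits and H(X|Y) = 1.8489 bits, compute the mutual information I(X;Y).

I(X;Y) = H(X) - H(X|Y)
I(X;Y) = 3.3528 - 1.8489 = 1.5039 bits


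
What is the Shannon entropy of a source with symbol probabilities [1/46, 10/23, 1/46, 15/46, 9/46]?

H(X) = -Σ p(x) log₂ p(x)
  -1/46 × log₂(1/46) = 0.1201
  -10/23 × log₂(10/23) = 0.5224
  -1/46 × log₂(1/46) = 0.1201
  -15/46 × log₂(15/46) = 0.5272
  -9/46 × log₂(9/46) = 0.4605
H(X) = 1.7503 bits


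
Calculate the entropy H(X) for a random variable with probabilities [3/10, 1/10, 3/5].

H(X) = -Σ p(x) log₂ p(x)
  -3/10 × log₂(3/10) = 0.5211
  -1/10 × log₂(1/10) = 0.3322
  -3/5 × log₂(3/5) = 0.4422
H(X) = 1.2955 bits


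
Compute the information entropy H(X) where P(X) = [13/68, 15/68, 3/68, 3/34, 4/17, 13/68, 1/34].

H(X) = -Σ p(x) log₂ p(x)
  -13/68 × log₂(13/68) = 0.4563
  -15/68 × log₂(15/68) = 0.4810
  -3/68 × log₂(3/68) = 0.1986
  -3/34 × log₂(3/34) = 0.3090
  -4/17 × log₂(4/17) = 0.4912
  -13/68 × log₂(13/68) = 0.4563
  -1/34 × log₂(1/34) = 0.1496
H(X) = 2.5422 bits


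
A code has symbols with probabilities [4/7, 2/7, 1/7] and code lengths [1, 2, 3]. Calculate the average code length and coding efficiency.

Average length L = Σ p_i × l_i = 1.5714 bits
Entropy H = 1.3788 bits
Efficiency η = H/L × 100% = 87.74%


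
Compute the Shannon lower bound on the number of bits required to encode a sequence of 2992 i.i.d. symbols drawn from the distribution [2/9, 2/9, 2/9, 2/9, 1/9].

Entropy H = 2.2810 bits/symbol
Minimum bits = H × n = 2.2810 × 2992
= 6824.86 bits


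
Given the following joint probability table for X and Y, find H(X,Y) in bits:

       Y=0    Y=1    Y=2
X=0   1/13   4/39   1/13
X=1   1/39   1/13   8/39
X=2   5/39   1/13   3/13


H(X,Y) = -Σ p(x,y) log₂ p(x,y)
  p(0,0)=1/13: -0.0769 × log₂(0.0769) = 0.2846
  p(0,1)=4/39: -0.1026 × log₂(0.1026) = 0.3370
  p(0,2)=1/13: -0.0769 × log₂(0.0769) = 0.2846
  p(1,0)=1/39: -0.0256 × log₂(0.0256) = 0.1355
  p(1,1)=1/13: -0.0769 × log₂(0.0769) = 0.2846
  p(1,2)=8/39: -0.2051 × log₂(0.2051) = 0.4688
  p(2,0)=5/39: -0.1282 × log₂(0.1282) = 0.3799
  p(2,1)=1/13: -0.0769 × log₂(0.0769) = 0.2846
  p(2,2)=3/13: -0.2308 × log₂(0.2308) = 0.4882
H(X,Y) = 2.9480 bits


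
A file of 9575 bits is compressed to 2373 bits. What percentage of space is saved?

Space savings = (1 - Compressed/Original) × 100%
= (1 - 2373/9575) × 100%
= 75.22%


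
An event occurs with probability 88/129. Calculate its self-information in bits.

Information content I(x) = -log₂(p(x))
I = -log₂(88/129) = -log₂(0.6822)
I = 0.5518 bits


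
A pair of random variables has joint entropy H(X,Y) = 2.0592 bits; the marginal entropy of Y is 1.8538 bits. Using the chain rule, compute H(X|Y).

Chain rule: H(X,Y) = H(X|Y) + H(Y)
H(X|Y) = H(X,Y) - H(Y) = 2.0592 - 1.8538 = 0.2054 bits


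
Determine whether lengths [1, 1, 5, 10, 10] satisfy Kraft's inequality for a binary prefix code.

Kraft inequality: Σ 2^(-l_i) ≤ 1 for prefix-free code
Calculating: 2^(-1) + 2^(-1) + 2^(-5) + 2^(-10) + 2^(-10)
= 0.5 + 0.5 + 0.03125 + 0.0009765625 + 0.0009765625
= 1.0332
Since 1.0332 > 1, prefix-free code does not exist


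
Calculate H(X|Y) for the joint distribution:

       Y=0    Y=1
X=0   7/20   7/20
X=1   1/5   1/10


H(X|Y) = Σ_y p(y) H(X|Y=y)
  p(Y=0) = 11/20, H(X|Y=0) = 0.9457
  p(Y=1) = 9/20, H(X|Y=1) = 0.7642
H(X|Y) = 0.5500×0.9457 + 0.4500×0.7642 = 0.8640 bits


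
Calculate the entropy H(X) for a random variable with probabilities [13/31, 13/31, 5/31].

H(X) = -Σ p(x) log₂ p(x)
  -13/31 × log₂(13/31) = 0.5258
  -13/31 × log₂(13/31) = 0.5258
  -5/31 × log₂(5/31) = 0.4246
H(X) = 1.4761 bits


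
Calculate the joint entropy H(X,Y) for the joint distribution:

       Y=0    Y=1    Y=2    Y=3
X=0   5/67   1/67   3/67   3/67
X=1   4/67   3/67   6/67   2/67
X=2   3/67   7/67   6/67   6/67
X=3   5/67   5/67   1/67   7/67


H(X,Y) = -Σ p(x,y) log₂ p(x,y)
  p(0,0)=5/67: -0.0746 × log₂(0.0746) = 0.2794
  p(0,1)=1/67: -0.0149 × log₂(0.0149) = 0.0905
  p(0,2)=3/67: -0.0448 × log₂(0.0448) = 0.2006
  p(0,3)=3/67: -0.0448 × log₂(0.0448) = 0.2006
  p(1,0)=4/67: -0.0597 × log₂(0.0597) = 0.2428
  p(1,1)=3/67: -0.0448 × log₂(0.0448) = 0.2006
  p(1,2)=6/67: -0.0896 × log₂(0.0896) = 0.3117
  p(1,3)=2/67: -0.0299 × log₂(0.0299) = 0.1512
  p(2,0)=3/67: -0.0448 × log₂(0.0448) = 0.2006
  p(2,1)=7/67: -0.1045 × log₂(0.1045) = 0.3405
  p(2,2)=6/67: -0.0896 × log₂(0.0896) = 0.3117
  p(2,3)=6/67: -0.0896 × log₂(0.0896) = 0.3117
  p(3,0)=5/67: -0.0746 × log₂(0.0746) = 0.2794
  p(3,1)=5/67: -0.0746 × log₂(0.0746) = 0.2794
  p(3,2)=1/67: -0.0149 × log₂(0.0149) = 0.0905
  p(3,3)=7/67: -0.1045 × log₂(0.1045) = 0.3405
H(X,Y) = 3.8320 bits


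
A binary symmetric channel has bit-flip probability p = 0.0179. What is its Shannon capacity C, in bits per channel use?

For BSC with error probability p:
C = 1 - H(p) where H(p) is binary entropy
H(0.0179) = -0.0179 × log₂(0.0179) - 0.9821 × log₂(0.9821)
H(p) = 0.1295
C = 1 - 0.1295 = 0.8705 bits/use


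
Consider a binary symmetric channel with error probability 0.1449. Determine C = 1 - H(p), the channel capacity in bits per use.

For BSC with error probability p:
C = 1 - H(p) where H(p) is binary entropy
H(0.1449) = -0.1449 × log₂(0.1449) - 0.8551 × log₂(0.8551)
H(p) = 0.5969
C = 1 - 0.5969 = 0.4031 bits/use


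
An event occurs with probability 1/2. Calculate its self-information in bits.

Information content I(x) = -log₂(p(x))
I = -log₂(1/2) = -log₂(0.5000)
I = 1.0000 bits


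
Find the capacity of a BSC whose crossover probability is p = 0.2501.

For BSC with error probability p:
C = 1 - H(p) where H(p) is binary entropy
H(0.2501) = -0.2501 × log₂(0.2501) - 0.7499 × log₂(0.7499)
H(p) = 0.8114
C = 1 - 0.8114 = 0.1886 bits/use


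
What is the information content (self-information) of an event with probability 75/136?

Information content I(x) = -log₂(p(x))
I = -log₂(75/136) = -log₂(0.5515)
I = 0.8586 bits


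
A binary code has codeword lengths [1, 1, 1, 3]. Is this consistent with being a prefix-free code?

Kraft inequality: Σ 2^(-l_i) ≤ 1 for prefix-free code
Calculating: 2^(-1) + 2^(-1) + 2^(-1) + 2^(-3)
= 0.5 + 0.5 + 0.5 + 0.125
= 1.6250
Since 1.6250 > 1, prefix-free code does not exist


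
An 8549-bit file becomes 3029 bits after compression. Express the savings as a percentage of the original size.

Space savings = (1 - Compressed/Original) × 100%
= (1 - 3029/8549) × 100%
= 64.57%


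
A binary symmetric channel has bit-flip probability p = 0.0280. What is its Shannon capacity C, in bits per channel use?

For BSC with error probability p:
C = 1 - H(p) where H(p) is binary entropy
H(0.0280) = -0.0280 × log₂(0.0280) - 0.9720 × log₂(0.9720)
H(p) = 0.1843
C = 1 - 0.1843 = 0.8157 bits/use


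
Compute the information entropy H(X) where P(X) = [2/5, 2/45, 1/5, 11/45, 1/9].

H(X) = -Σ p(x) log₂ p(x)
  -2/5 × log₂(2/5) = 0.5288
  -2/45 × log₂(2/45) = 0.1996
  -1/5 × log₂(1/5) = 0.4644
  -11/45 × log₂(11/45) = 0.4968
  -1/9 × log₂(1/9) = 0.3522
H(X) = 2.0418 bits


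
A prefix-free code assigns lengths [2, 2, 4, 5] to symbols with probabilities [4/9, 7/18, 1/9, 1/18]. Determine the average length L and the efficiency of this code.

Average length L = Σ p_i × l_i = 2.3889 bits
Entropy H = 1.6337 bits
Efficiency η = H/L × 100% = 68.39%


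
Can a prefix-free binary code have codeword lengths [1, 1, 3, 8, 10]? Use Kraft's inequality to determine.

Kraft inequality: Σ 2^(-l_i) ≤ 1 for prefix-free code
Calculating: 2^(-1) + 2^(-1) + 2^(-3) + 2^(-8) + 2^(-10)
= 0.5 + 0.5 + 0.125 + 0.00390625 + 0.0009765625
= 1.1299
Since 1.1299 > 1, prefix-free code does not exist


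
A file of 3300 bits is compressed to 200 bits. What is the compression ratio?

Compression ratio = Original / Compressed
= 3300 / 200 = 16.50:1


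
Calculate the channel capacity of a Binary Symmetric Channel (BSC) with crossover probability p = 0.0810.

For BSC with error probability p:
C = 1 - H(p) where H(p) is binary entropy
H(0.0810) = -0.0810 × log₂(0.0810) - 0.9190 × log₂(0.9190)
H(p) = 0.4057
C = 1 - 0.4057 = 0.5943 bits/use


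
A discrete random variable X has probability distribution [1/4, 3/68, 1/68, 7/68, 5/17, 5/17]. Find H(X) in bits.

H(X) = -Σ p(x) log₂ p(x)
  -1/4 × log₂(1/4) = 0.5000
  -3/68 × log₂(3/68) = 0.1986
  -1/68 × log₂(1/68) = 0.0895
  -7/68 × log₂(7/68) = 0.3377
  -5/17 × log₂(5/17) = 0.5193
  -5/17 × log₂(5/17) = 0.5193
H(X) = 2.1644 bits


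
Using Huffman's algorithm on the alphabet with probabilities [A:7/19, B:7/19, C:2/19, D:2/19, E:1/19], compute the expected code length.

Huffman tree construction:
Combine smallest probabilities repeatedly
Resulting codes:
  A: 11 (length 2)
  B: 0 (length 1)
  C: 1011 (length 4)
  D: 100 (length 3)
  E: 1010 (length 4)
Average length = Σ p(s) × length(s) = 2.0526 bits


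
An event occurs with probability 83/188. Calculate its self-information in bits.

Information content I(x) = -log₂(p(x))
I = -log₂(83/188) = -log₂(0.4415)
I = 1.1795 bits


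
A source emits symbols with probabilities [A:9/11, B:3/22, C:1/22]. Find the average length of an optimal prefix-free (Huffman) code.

Huffman tree construction:
Combine smallest probabilities repeatedly
Resulting codes:
  A: 1 (length 1)
  B: 01 (length 2)
  C: 00 (length 2)
Average length = Σ p(s) × length(s) = 1.1818 bits


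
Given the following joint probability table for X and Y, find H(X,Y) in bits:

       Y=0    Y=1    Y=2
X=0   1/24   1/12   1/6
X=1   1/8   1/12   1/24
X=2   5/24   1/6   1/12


H(X,Y) = -Σ p(x,y) log₂ p(x,y)
  p(0,0)=1/24: -0.0417 × log₂(0.0417) = 0.1910
  p(0,1)=1/12: -0.0833 × log₂(0.0833) = 0.2987
  p(0,2)=1/6: -0.1667 × log₂(0.1667) = 0.4308
  p(1,0)=1/8: -0.1250 × log₂(0.1250) = 0.3750
  p(1,1)=1/12: -0.0833 × log₂(0.0833) = 0.2987
  p(1,2)=1/24: -0.0417 × log₂(0.0417) = 0.1910
  p(2,0)=5/24: -0.2083 × log₂(0.2083) = 0.4715
  p(2,1)=1/6: -0.1667 × log₂(0.1667) = 0.4308
  p(2,2)=1/12: -0.0833 × log₂(0.0833) = 0.2987
H(X,Y) = 2.9864 bits


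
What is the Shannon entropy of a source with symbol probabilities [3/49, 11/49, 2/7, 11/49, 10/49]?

H(X) = -Σ p(x) log₂ p(x)
  -3/49 × log₂(3/49) = 0.2467
  -11/49 × log₂(11/49) = 0.4838
  -2/7 × log₂(2/7) = 0.5164
  -11/49 × log₂(11/49) = 0.4838
  -10/49 × log₂(10/49) = 0.4679
H(X) = 2.1987 bits


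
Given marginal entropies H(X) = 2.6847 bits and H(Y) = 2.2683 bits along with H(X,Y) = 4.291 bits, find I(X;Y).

I(X;Y) = H(X) + H(Y) - H(X,Y)
I(X;Y) = 2.6847 + 2.2683 - 4.291 = 0.662 bits


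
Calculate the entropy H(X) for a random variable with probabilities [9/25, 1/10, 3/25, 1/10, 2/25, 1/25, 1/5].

H(X) = -Σ p(x) log₂ p(x)
  -9/25 × log₂(9/25) = 0.5306
  -1/10 × log₂(1/10) = 0.3322
  -3/25 × log₂(3/25) = 0.3671
  -1/10 × log₂(1/10) = 0.3322
  -2/25 × log₂(2/25) = 0.2915
  -1/25 × log₂(1/25) = 0.1858
  -1/5 × log₂(1/5) = 0.4644
H(X) = 2.5037 bits


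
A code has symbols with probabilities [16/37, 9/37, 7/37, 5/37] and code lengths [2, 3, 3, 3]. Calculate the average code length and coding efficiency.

Average length L = Σ p_i × l_i = 2.5676 bits
Entropy H = 1.8638 bits
Efficiency η = H/L × 100% = 72.59%


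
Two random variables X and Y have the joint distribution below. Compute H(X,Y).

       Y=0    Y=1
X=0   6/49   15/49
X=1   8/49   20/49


H(X,Y) = -Σ p(x,y) log₂ p(x,y)
  p(0,0)=6/49: -0.1224 × log₂(0.1224) = 0.3710
  p(0,1)=15/49: -0.3061 × log₂(0.3061) = 0.5228
  p(1,0)=8/49: -0.1633 × log₂(0.1633) = 0.4269
  p(1,1)=20/49: -0.4082 × log₂(0.4082) = 0.5277
H(X,Y) = 1.8483 bits


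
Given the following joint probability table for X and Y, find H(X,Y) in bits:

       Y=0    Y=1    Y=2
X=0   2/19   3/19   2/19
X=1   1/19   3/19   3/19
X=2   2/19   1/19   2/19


H(X,Y) = -Σ p(x,y) log₂ p(x,y)
  p(0,0)=2/19: -0.1053 × log₂(0.1053) = 0.3419
  p(0,1)=3/19: -0.1579 × log₂(0.1579) = 0.4205
  p(0,2)=2/19: -0.1053 × log₂(0.1053) = 0.3419
  p(1,0)=1/19: -0.0526 × log₂(0.0526) = 0.2236
  p(1,1)=3/19: -0.1579 × log₂(0.1579) = 0.4205
  p(1,2)=3/19: -0.1579 × log₂(0.1579) = 0.4205
  p(2,0)=2/19: -0.1053 × log₂(0.1053) = 0.3419
  p(2,1)=1/19: -0.0526 × log₂(0.0526) = 0.2236
  p(2,2)=2/19: -0.1053 × log₂(0.1053) = 0.3419
H(X,Y) = 3.0761 bits


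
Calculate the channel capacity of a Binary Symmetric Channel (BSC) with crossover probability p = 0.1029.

For BSC with error probability p:
C = 1 - H(p) where H(p) is binary entropy
H(0.1029) = -0.1029 × log₂(0.1029) - 0.8971 × log₂(0.8971)
H(p) = 0.4781
C = 1 - 0.4781 = 0.5219 bits/use


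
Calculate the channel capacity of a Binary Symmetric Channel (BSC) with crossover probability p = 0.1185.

For BSC with error probability p:
C = 1 - H(p) where H(p) is binary entropy
H(0.1185) = -0.1185 × log₂(0.1185) - 0.8815 × log₂(0.8815)
H(p) = 0.5250
C = 1 - 0.5250 = 0.4750 bits/use


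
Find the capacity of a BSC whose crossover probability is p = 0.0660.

For BSC with error probability p:
C = 1 - H(p) where H(p) is binary entropy
H(0.0660) = -0.0660 × log₂(0.0660) - 0.9340 × log₂(0.9340)
H(p) = 0.3508
C = 1 - 0.3508 = 0.6492 bits/use


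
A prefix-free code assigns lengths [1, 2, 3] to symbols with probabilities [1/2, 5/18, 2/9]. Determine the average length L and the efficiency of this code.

Average length L = Σ p_i × l_i = 1.7222 bits
Entropy H = 1.4955 bits
Efficiency η = H/L × 100% = 86.84%


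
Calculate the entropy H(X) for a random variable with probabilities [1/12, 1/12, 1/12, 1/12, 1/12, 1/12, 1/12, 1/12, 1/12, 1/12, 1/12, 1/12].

H(X) = -Σ p(x) log₂ p(x)
  -1/12 × log₂(1/12) = 0.2987
  -1/12 × log₂(1/12) = 0.2987
  -1/12 × log₂(1/12) = 0.2987
  -1/12 × log₂(1/12) = 0.2987
  -1/12 × log₂(1/12) = 0.2987
  -1/12 × log₂(1/12) = 0.2987
  -1/12 × log₂(1/12) = 0.2987
  -1/12 × log₂(1/12) = 0.2987
  -1/12 × log₂(1/12) = 0.2987
  -1/12 × log₂(1/12) = 0.2987
  -1/12 × log₂(1/12) = 0.2987
  -1/12 × log₂(1/12) = 0.2987
H(X) = 3.5850 bits


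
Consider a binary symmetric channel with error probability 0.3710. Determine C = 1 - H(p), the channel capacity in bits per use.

For BSC with error probability p:
C = 1 - H(p) where H(p) is binary entropy
H(0.3710) = -0.3710 × log₂(0.3710) - 0.6290 × log₂(0.6290)
H(p) = 0.9514
C = 1 - 0.9514 = 0.0486 bits/use


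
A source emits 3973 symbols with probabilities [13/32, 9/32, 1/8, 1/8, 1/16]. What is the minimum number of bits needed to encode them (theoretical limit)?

Entropy H = 2.0427 bits/symbol
Minimum bits = H × n = 2.0427 × 3973
= 8115.47 bits


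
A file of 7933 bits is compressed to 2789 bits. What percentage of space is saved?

Space savings = (1 - Compressed/Original) × 100%
= (1 - 2789/7933) × 100%
= 64.84%


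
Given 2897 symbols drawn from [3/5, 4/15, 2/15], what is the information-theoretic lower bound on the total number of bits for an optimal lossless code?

Entropy H = 1.3383 bits/symbol
Minimum bits = H × n = 1.3383 × 2897
= 3876.97 bits


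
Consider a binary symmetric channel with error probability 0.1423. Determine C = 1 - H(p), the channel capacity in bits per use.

For BSC with error probability p:
C = 1 - H(p) where H(p) is binary entropy
H(0.1423) = -0.1423 × log₂(0.1423) - 0.8577 × log₂(0.8577)
H(p) = 0.5902
C = 1 - 0.5902 = 0.4098 bits/use


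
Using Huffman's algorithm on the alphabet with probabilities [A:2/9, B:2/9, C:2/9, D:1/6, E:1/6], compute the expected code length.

Huffman tree construction:
Combine smallest probabilities repeatedly
Resulting codes:
  A: 00 (length 2)
  B: 01 (length 2)
  C: 10 (length 2)
  D: 110 (length 3)
  E: 111 (length 3)
Average length = Σ p(s) × length(s) = 2.3333 bits


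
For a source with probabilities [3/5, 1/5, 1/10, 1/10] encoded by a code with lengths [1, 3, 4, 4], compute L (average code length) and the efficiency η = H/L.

Average length L = Σ p_i × l_i = 2.0000 bits
Entropy H = 1.5710 bits
Efficiency η = H/L × 100% = 78.55%


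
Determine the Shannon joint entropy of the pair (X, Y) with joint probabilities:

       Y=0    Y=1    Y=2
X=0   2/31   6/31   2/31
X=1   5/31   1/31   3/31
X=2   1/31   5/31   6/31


H(X,Y) = -Σ p(x,y) log₂ p(x,y)
  p(0,0)=2/31: -0.0645 × log₂(0.0645) = 0.2551
  p(0,1)=6/31: -0.1935 × log₂(0.1935) = 0.4586
  p(0,2)=2/31: -0.0645 × log₂(0.0645) = 0.2551
  p(1,0)=5/31: -0.1613 × log₂(0.1613) = 0.4246
  p(1,1)=1/31: -0.0323 × log₂(0.0323) = 0.1598
  p(1,2)=3/31: -0.0968 × log₂(0.0968) = 0.3261
  p(2,0)=1/31: -0.0323 × log₂(0.0323) = 0.1598
  p(2,1)=5/31: -0.1613 × log₂(0.1613) = 0.4246
  p(2,2)=6/31: -0.1935 × log₂(0.1935) = 0.4586
H(X,Y) = 2.9221 bits


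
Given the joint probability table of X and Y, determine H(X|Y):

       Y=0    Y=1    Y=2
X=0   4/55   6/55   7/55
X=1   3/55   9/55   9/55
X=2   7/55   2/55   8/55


H(X|Y) = Σ_y p(y) H(X|Y=y)
  p(Y=0) = 14/55, H(X|Y=0) = 1.4926
  p(Y=1) = 17/55, H(X|Y=1) = 1.3793
  p(Y=2) = 24/55, H(X|Y=2) = 1.5774
H(X|Y) = 0.2545×1.4926 + 0.3091×1.3793 + 0.4364×1.5774 = 1.4946 bits


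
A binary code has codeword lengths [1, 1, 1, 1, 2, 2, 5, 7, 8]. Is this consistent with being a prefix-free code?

Kraft inequality: Σ 2^(-l_i) ≤ 1 for prefix-free code
Calculating: 2^(-1) + 2^(-1) + 2^(-1) + 2^(-1) + 2^(-2) + 2^(-2) + 2^(-5) + 2^(-7) + 2^(-8)
= 0.5 + 0.5 + 0.5 + 0.5 + 0.25 + 0.25 + 0.03125 + 0.0078125 + 0.00390625
= 2.5430
Since 2.5430 > 1, prefix-free code does not exist


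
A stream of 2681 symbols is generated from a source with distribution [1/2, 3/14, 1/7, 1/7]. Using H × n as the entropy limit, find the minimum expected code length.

Entropy H = 1.7783 bits/symbol
Minimum bits = H × n = 1.7783 × 2681
= 4767.70 bits


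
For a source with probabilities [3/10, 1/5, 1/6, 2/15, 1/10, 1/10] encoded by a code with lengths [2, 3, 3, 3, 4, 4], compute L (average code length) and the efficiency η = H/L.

Average length L = Σ p_i × l_i = 2.9000 bits
Entropy H = 2.4683 bits
Efficiency η = H/L × 100% = 85.11%


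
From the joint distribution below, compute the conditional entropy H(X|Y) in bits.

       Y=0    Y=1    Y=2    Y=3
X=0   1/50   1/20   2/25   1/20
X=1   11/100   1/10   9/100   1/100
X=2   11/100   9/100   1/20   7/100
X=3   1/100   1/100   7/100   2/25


H(X|Y) = Σ_y p(y) H(X|Y=y)
  p(Y=0) = 1/4, H(X|Y=0) = 1.5196
  p(Y=1) = 1/4, H(X|Y=1) = 1.7095
  p(Y=2) = 29/100, H(X|Y=2) = 1.9687
  p(Y=3) = 21/100, H(X|Y=3) = 1.7608
H(X|Y) = 0.2500×1.5196 + 0.2500×1.7095 + 0.2900×1.9687 + 0.2100×1.7608 = 1.7480 bits


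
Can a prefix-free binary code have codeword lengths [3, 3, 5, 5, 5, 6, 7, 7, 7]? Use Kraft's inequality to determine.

Kraft inequality: Σ 2^(-l_i) ≤ 1 for prefix-free code
Calculating: 2^(-3) + 2^(-3) + 2^(-5) + 2^(-5) + 2^(-5) + 2^(-6) + 2^(-7) + 2^(-7) + 2^(-7)
= 0.125 + 0.125 + 0.03125 + 0.03125 + 0.03125 + 0.015625 + 0.0078125 + 0.0078125 + 0.0078125
= 0.3828
Since 0.3828 ≤ 1, prefix-free code exists


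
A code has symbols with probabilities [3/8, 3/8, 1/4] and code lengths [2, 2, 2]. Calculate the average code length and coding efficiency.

Average length L = Σ p_i × l_i = 2.0000 bits
Entropy H = 1.5613 bits
Efficiency η = H/L × 100% = 78.06%


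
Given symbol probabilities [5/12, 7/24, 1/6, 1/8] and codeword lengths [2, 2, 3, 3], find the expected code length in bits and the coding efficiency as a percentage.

Average length L = Σ p_i × l_i = 2.2917 bits
Entropy H = 1.8506 bits
Efficiency η = H/L × 100% = 80.75%


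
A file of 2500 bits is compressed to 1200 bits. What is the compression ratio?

Compression ratio = Original / Compressed
= 2500 / 1200 = 2.08:1


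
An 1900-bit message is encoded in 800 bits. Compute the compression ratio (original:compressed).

Compression ratio = Original / Compressed
= 1900 / 800 = 2.38:1


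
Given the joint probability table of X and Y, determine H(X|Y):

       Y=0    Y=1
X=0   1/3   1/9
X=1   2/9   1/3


H(X|Y) = Σ_y p(y) H(X|Y=y)
  p(Y=0) = 5/9, H(X|Y=0) = 0.9710
  p(Y=1) = 4/9, H(X|Y=1) = 0.8113
H(X|Y) = 0.5556×0.9710 + 0.4444×0.8113 = 0.9000 bits


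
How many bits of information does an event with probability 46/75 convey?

Information content I(x) = -log₂(p(x))
I = -log₂(46/75) = -log₂(0.6133)
I = 0.7053 bits


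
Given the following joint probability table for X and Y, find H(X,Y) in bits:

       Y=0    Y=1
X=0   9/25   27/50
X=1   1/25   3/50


H(X,Y) = -Σ p(x,y) log₂ p(x,y)
  p(0,0)=9/25: -0.3600 × log₂(0.3600) = 0.5306
  p(0,1)=27/50: -0.5400 × log₂(0.5400) = 0.4800
  p(1,0)=1/25: -0.0400 × log₂(0.0400) = 0.1858
  p(1,1)=3/50: -0.0600 × log₂(0.0600) = 0.2435
H(X,Y) = 1.4399 bits


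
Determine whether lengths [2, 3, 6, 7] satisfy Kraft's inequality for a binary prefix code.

Kraft inequality: Σ 2^(-l_i) ≤ 1 for prefix-free code
Calculating: 2^(-2) + 2^(-3) + 2^(-6) + 2^(-7)
= 0.25 + 0.125 + 0.015625 + 0.0078125
= 0.3984
Since 0.3984 ≤ 1, prefix-free code exists


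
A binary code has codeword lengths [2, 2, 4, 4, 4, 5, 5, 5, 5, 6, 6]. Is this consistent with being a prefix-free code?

Kraft inequality: Σ 2^(-l_i) ≤ 1 for prefix-free code
Calculating: 2^(-2) + 2^(-2) + 2^(-4) + 2^(-4) + 2^(-4) + 2^(-5) + 2^(-5) + 2^(-5) + 2^(-5) + 2^(-6) + 2^(-6)
= 0.25 + 0.25 + 0.0625 + 0.0625 + 0.0625 + 0.03125 + 0.03125 + 0.03125 + 0.03125 + 0.015625 + 0.015625
= 0.8438
Since 0.8438 ≤ 1, prefix-free code exists


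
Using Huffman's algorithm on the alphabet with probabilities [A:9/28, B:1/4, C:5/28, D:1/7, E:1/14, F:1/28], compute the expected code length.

Huffman tree construction:
Combine smallest probabilities repeatedly
Resulting codes:
  A: 11 (length 2)
  B: 01 (length 2)
  C: 00 (length 2)
  D: 101 (length 3)
  E: 1001 (length 4)
  F: 1000 (length 4)
Average length = Σ p(s) × length(s) = 2.3571 bits


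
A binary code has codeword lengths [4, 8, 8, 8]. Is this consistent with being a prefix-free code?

Kraft inequality: Σ 2^(-l_i) ≤ 1 for prefix-free code
Calculating: 2^(-4) + 2^(-8) + 2^(-8) + 2^(-8)
= 0.0625 + 0.00390625 + 0.00390625 + 0.00390625
= 0.0742
Since 0.0742 ≤ 1, prefix-free code exists


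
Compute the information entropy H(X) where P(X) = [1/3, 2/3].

H(X) = -Σ p(x) log₂ p(x)
  -1/3 × log₂(1/3) = 0.5283
  -2/3 × log₂(2/3) = 0.3900
H(X) = 0.9183 bits


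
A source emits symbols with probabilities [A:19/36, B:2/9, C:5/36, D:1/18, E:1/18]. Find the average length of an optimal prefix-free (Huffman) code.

Huffman tree construction:
Combine smallest probabilities repeatedly
Resulting codes:
  A: 1 (length 1)
  B: 00 (length 2)
  C: 011 (length 3)
  D: 0100 (length 4)
  E: 0101 (length 4)
Average length = Σ p(s) × length(s) = 1.8333 bits


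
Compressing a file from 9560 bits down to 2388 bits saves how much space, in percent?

Space savings = (1 - Compressed/Original) × 100%
= (1 - 2388/9560) × 100%
= 75.02%


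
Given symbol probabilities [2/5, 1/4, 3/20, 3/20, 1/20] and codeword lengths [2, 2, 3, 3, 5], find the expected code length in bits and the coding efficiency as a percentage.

Average length L = Σ p_i × l_i = 2.4500 bits
Entropy H = 2.0660 bits
Efficiency η = H/L × 100% = 84.32%


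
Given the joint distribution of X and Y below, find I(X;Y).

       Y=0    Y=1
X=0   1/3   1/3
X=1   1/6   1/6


H(X) = 0.9183, H(Y) = 1.0000, H(X,Y) = 1.9183
I(X;Y) = H(X) + H(Y) - H(X,Y) = 0.0000 bits


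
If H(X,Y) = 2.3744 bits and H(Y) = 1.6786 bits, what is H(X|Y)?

Chain rule: H(X,Y) = H(X|Y) + H(Y)
H(X|Y) = H(X,Y) - H(Y) = 2.3744 - 1.6786 = 0.6958 bits


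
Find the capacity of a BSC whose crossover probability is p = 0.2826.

For BSC with error probability p:
C = 1 - H(p) where H(p) is binary entropy
H(0.2826) = -0.2826 × log₂(0.2826) - 0.7174 × log₂(0.7174)
H(p) = 0.8590
C = 1 - 0.8590 = 0.1410 bits/use


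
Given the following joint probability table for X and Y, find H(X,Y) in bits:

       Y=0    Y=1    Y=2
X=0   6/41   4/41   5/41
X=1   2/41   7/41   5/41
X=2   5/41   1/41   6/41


H(X,Y) = -Σ p(x,y) log₂ p(x,y)
  p(0,0)=6/41: -0.1463 × log₂(0.1463) = 0.4057
  p(0,1)=4/41: -0.0976 × log₂(0.0976) = 0.3276
  p(0,2)=5/41: -0.1220 × log₂(0.1220) = 0.3702
  p(1,0)=2/41: -0.0488 × log₂(0.0488) = 0.2126
  p(1,1)=7/41: -0.1707 × log₂(0.1707) = 0.4354
  p(1,2)=5/41: -0.1220 × log₂(0.1220) = 0.3702
  p(2,0)=5/41: -0.1220 × log₂(0.1220) = 0.3702
  p(2,1)=1/41: -0.0244 × log₂(0.0244) = 0.1307
  p(2,2)=6/41: -0.1463 × log₂(0.1463) = 0.4057
H(X,Y) = 3.0283 bits


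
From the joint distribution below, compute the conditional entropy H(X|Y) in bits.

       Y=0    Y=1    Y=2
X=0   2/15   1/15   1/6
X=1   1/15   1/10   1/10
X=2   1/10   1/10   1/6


H(X|Y) = Σ_y p(y) H(X|Y=y)
  p(Y=0) = 3/10, H(X|Y=0) = 1.5305
  p(Y=1) = 4/15, H(X|Y=1) = 1.5613
  p(Y=2) = 13/30, H(X|Y=2) = 1.5486
H(X|Y) = 0.3000×1.5305 + 0.2667×1.5613 + 0.4333×1.5486 = 1.5465 bits


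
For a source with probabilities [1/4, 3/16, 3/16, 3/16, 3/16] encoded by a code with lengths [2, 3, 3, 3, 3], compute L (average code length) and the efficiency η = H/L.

Average length L = Σ p_i × l_i = 2.7500 bits
Entropy H = 2.3113 bits
Efficiency η = H/L × 100% = 84.05%


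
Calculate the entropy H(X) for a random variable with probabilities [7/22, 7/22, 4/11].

H(X) = -Σ p(x) log₂ p(x)
  -7/22 × log₂(7/22) = 0.5257
  -7/22 × log₂(7/22) = 0.5257
  -4/11 × log₂(4/11) = 0.5307
H(X) = 1.5820 bits


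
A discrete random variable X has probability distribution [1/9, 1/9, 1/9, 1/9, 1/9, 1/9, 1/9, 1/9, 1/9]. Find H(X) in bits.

H(X) = -Σ p(x) log₂ p(x)
  -1/9 × log₂(1/9) = 0.3522
  -1/9 × log₂(1/9) = 0.3522
  -1/9 × log₂(1/9) = 0.3522
  -1/9 × log₂(1/9) = 0.3522
  -1/9 × log₂(1/9) = 0.3522
  -1/9 × log₂(1/9) = 0.3522
  -1/9 × log₂(1/9) = 0.3522
  -1/9 × log₂(1/9) = 0.3522
  -1/9 × log₂(1/9) = 0.3522
H(X) = 3.1699 bits


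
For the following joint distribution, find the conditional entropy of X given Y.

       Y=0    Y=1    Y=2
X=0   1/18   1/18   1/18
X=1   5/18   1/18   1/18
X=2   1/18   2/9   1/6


H(X|Y) = Σ_y p(y) H(X|Y=y)
  p(Y=0) = 7/18, H(X|Y=0) = 1.1488
  p(Y=1) = 1/3, H(X|Y=1) = 1.2516
  p(Y=2) = 5/18, H(X|Y=2) = 1.3710
H(X|Y) = 0.3889×1.1488 + 0.3333×1.2516 + 0.2778×1.3710 = 1.2448 bits


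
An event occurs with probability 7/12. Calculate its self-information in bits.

Information content I(x) = -log₂(p(x))
I = -log₂(7/12) = -log₂(0.5833)
I = 0.7776 bits


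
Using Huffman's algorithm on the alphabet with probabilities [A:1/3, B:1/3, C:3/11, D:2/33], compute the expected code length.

Huffman tree construction:
Combine smallest probabilities repeatedly
Resulting codes:
  A: 10 (length 2)
  B: 11 (length 2)
  C: 01 (length 2)
  D: 00 (length 2)
Average length = Σ p(s) × length(s) = 2.0000 bits


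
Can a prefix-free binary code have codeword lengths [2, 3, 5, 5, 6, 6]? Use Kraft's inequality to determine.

Kraft inequality: Σ 2^(-l_i) ≤ 1 for prefix-free code
Calculating: 2^(-2) + 2^(-3) + 2^(-5) + 2^(-5) + 2^(-6) + 2^(-6)
= 0.25 + 0.125 + 0.03125 + 0.03125 + 0.015625 + 0.015625
= 0.4688
Since 0.4688 ≤ 1, prefix-free code exists


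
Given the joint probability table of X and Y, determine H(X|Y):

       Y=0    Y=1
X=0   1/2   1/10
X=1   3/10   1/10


H(X|Y) = Σ_y p(y) H(X|Y=y)
  p(Y=0) = 4/5, H(X|Y=0) = 0.9544
  p(Y=1) = 1/5, H(X|Y=1) = 1.0000
H(X|Y) = 0.8000×0.9544 + 0.2000×1.0000 = 0.9635 bits


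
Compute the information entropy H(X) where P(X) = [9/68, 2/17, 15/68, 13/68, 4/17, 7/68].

H(X) = -Σ p(x) log₂ p(x)
  -9/68 × log₂(9/68) = 0.3861
  -2/17 × log₂(2/17) = 0.3632
  -15/68 × log₂(15/68) = 0.4810
  -13/68 × log₂(13/68) = 0.4563
  -4/17 × log₂(4/17) = 0.4912
  -7/68 × log₂(7/68) = 0.3377
H(X) = 2.5156 bits


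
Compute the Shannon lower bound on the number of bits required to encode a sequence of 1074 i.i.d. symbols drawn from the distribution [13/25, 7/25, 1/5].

Entropy H = 1.4692 bits/symbol
Minimum bits = H × n = 1.4692 × 1074
= 1577.90 bits


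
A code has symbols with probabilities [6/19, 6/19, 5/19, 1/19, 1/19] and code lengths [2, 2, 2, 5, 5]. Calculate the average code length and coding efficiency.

Average length L = Σ p_i × l_i = 2.3158 bits
Entropy H = 2.0043 bits
Efficiency η = H/L × 100% = 86.55%


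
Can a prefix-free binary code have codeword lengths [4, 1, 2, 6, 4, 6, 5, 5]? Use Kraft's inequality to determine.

Kraft inequality: Σ 2^(-l_i) ≤ 1 for prefix-free code
Calculating: 2^(-4) + 2^(-1) + 2^(-2) + 2^(-6) + 2^(-4) + 2^(-6) + 2^(-5) + 2^(-5)
= 0.0625 + 0.5 + 0.25 + 0.015625 + 0.0625 + 0.015625 + 0.03125 + 0.03125
= 0.9688
Since 0.9688 ≤ 1, prefix-free code exists


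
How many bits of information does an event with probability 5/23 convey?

Information content I(x) = -log₂(p(x))
I = -log₂(5/23) = -log₂(0.2174)
I = 2.2016 bits


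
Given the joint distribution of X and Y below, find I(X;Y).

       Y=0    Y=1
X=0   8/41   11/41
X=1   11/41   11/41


H(X) = 0.9961, H(Y) = 0.9961, H(X,Y) = 1.9878
I(X;Y) = H(X) + H(Y) - H(X,Y) = 0.0045 bits


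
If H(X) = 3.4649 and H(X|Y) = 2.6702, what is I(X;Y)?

I(X;Y) = H(X) - H(X|Y)
I(X;Y) = 3.4649 - 2.6702 = 0.7947 bits


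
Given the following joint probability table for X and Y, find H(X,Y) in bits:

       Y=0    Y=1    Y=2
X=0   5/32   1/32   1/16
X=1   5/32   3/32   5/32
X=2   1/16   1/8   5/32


H(X,Y) = -Σ p(x,y) log₂ p(x,y)
  p(0,0)=5/32: -0.1562 × log₂(0.1562) = 0.4184
  p(0,1)=1/32: -0.0312 × log₂(0.0312) = 0.1562
  p(0,2)=1/16: -0.0625 × log₂(0.0625) = 0.2500
  p(1,0)=5/32: -0.1562 × log₂(0.1562) = 0.4184
  p(1,1)=3/32: -0.0938 × log₂(0.0938) = 0.3202
  p(1,2)=5/32: -0.1562 × log₂(0.1562) = 0.4184
  p(2,0)=1/16: -0.0625 × log₂(0.0625) = 0.2500
  p(2,1)=1/8: -0.1250 × log₂(0.1250) = 0.3750
  p(2,2)=5/32: -0.1562 × log₂(0.1562) = 0.4184
H(X,Y) = 3.0252 bits


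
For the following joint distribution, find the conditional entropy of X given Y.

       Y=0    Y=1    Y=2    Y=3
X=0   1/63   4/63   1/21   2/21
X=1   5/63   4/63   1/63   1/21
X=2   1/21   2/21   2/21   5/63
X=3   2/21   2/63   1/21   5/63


H(X|Y) = Σ_y p(y) H(X|Y=y)
  p(Y=0) = 5/21, H(X|Y=0) = 1.7819
  p(Y=1) = 16/63, H(X|Y=1) = 1.9056
  p(Y=2) = 13/63, H(X|Y=2) = 1.7759
  p(Y=3) = 19/63, H(X|Y=3) = 1.9593
H(X|Y) = 0.2381×1.7819 + 0.2540×1.9056 + 0.2063×1.7759 + 0.3016×1.9593 = 1.8656 bits


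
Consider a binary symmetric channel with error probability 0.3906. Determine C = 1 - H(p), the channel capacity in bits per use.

For BSC with error probability p:
C = 1 - H(p) where H(p) is binary entropy
H(0.3906) = -0.3906 × log₂(0.3906) - 0.6094 × log₂(0.6094)
H(p) = 0.9652
C = 1 - 0.9652 = 0.0348 bits/use


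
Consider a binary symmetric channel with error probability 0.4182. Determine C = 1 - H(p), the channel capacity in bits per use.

For BSC with error probability p:
C = 1 - H(p) where H(p) is binary entropy
H(0.4182) = -0.4182 × log₂(0.4182) - 0.5818 × log₂(0.5818)
H(p) = 0.9806
C = 1 - 0.9806 = 0.0194 bits/use


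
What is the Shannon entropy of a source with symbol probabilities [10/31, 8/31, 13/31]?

H(X) = -Σ p(x) log₂ p(x)
  -10/31 × log₂(10/31) = 0.5265
  -8/31 × log₂(8/31) = 0.5043
  -13/31 × log₂(13/31) = 0.5258
H(X) = 1.5566 bits


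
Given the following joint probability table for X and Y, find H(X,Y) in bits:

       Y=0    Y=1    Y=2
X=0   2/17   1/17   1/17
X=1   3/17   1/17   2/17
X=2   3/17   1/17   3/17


H(X,Y) = -Σ p(x,y) log₂ p(x,y)
  p(0,0)=2/17: -0.1176 × log₂(0.1176) = 0.3632
  p(0,1)=1/17: -0.0588 × log₂(0.0588) = 0.2404
  p(0,2)=1/17: -0.0588 × log₂(0.0588) = 0.2404
  p(1,0)=3/17: -0.1765 × log₂(0.1765) = 0.4416
  p(1,1)=1/17: -0.0588 × log₂(0.0588) = 0.2404
  p(1,2)=2/17: -0.1176 × log₂(0.1176) = 0.3632
  p(2,0)=3/17: -0.1765 × log₂(0.1765) = 0.4416
  p(2,1)=1/17: -0.0588 × log₂(0.0588) = 0.2404
  p(2,2)=3/17: -0.1765 × log₂(0.1765) = 0.4416
H(X,Y) = 3.0131 bits


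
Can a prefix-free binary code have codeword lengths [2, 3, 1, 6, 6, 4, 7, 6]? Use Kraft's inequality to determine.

Kraft inequality: Σ 2^(-l_i) ≤ 1 for prefix-free code
Calculating: 2^(-2) + 2^(-3) + 2^(-1) + 2^(-6) + 2^(-6) + 2^(-4) + 2^(-7) + 2^(-6)
= 0.25 + 0.125 + 0.5 + 0.015625 + 0.015625 + 0.0625 + 0.0078125 + 0.015625
= 0.9922
Since 0.9922 ≤ 1, prefix-free code exists


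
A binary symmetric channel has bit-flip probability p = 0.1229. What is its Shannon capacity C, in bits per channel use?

For BSC with error probability p:
C = 1 - H(p) where H(p) is binary entropy
H(0.1229) = -0.1229 × log₂(0.1229) - 0.8771 × log₂(0.8771)
H(p) = 0.5376
C = 1 - 0.5376 = 0.4624 bits/use


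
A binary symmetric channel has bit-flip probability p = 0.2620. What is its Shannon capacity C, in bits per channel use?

For BSC with error probability p:
C = 1 - H(p) where H(p) is binary entropy
H(0.2620) = -0.2620 × log₂(0.2620) - 0.7380 × log₂(0.7380)
H(p) = 0.8297
C = 1 - 0.8297 = 0.1703 bits/use


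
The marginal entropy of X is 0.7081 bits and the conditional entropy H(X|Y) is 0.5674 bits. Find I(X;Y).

I(X;Y) = H(X) - H(X|Y)
I(X;Y) = 0.7081 - 0.5674 = 0.1407 bits


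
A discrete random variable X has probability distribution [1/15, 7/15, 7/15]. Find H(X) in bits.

H(X) = -Σ p(x) log₂ p(x)
  -1/15 × log₂(1/15) = 0.2605
  -7/15 × log₂(7/15) = 0.5131
  -7/15 × log₂(7/15) = 0.5131
H(X) = 1.2867 bits


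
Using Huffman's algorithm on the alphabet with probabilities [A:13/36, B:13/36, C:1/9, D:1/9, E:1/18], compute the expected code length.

Huffman tree construction:
Combine smallest probabilities repeatedly
Resulting codes:
  A: 11 (length 2)
  B: 0 (length 1)
  C: 1011 (length 4)
  D: 100 (length 3)
  E: 1010 (length 4)
Average length = Σ p(s) × length(s) = 2.0833 bits
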